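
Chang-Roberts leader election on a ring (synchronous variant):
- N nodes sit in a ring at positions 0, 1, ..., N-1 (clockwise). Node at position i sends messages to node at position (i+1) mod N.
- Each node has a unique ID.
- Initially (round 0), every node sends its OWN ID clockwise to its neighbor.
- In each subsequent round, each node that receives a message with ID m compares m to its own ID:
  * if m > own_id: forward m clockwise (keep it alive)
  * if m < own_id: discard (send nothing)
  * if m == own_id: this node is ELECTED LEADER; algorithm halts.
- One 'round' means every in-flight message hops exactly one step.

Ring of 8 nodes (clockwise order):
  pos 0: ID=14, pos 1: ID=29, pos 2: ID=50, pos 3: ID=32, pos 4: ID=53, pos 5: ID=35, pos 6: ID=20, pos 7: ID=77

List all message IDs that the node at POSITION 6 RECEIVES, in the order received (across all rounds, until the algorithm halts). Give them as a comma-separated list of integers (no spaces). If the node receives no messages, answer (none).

Answer: 35,53,77

Derivation:
Round 1: pos1(id29) recv 14: drop; pos2(id50) recv 29: drop; pos3(id32) recv 50: fwd; pos4(id53) recv 32: drop; pos5(id35) recv 53: fwd; pos6(id20) recv 35: fwd; pos7(id77) recv 20: drop; pos0(id14) recv 77: fwd
Round 2: pos4(id53) recv 50: drop; pos6(id20) recv 53: fwd; pos7(id77) recv 35: drop; pos1(id29) recv 77: fwd
Round 3: pos7(id77) recv 53: drop; pos2(id50) recv 77: fwd
Round 4: pos3(id32) recv 77: fwd
Round 5: pos4(id53) recv 77: fwd
Round 6: pos5(id35) recv 77: fwd
Round 7: pos6(id20) recv 77: fwd
Round 8: pos7(id77) recv 77: ELECTED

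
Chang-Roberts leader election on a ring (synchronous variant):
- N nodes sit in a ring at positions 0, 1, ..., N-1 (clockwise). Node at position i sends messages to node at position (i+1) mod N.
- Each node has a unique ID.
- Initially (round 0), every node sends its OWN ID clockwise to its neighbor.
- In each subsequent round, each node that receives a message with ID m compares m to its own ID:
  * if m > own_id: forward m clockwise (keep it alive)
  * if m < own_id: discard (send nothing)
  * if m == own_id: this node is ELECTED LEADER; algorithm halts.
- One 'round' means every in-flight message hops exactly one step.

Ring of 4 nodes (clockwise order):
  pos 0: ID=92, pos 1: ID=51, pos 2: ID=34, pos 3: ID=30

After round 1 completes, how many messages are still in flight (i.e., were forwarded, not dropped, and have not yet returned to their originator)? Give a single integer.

Answer: 3

Derivation:
Round 1: pos1(id51) recv 92: fwd; pos2(id34) recv 51: fwd; pos3(id30) recv 34: fwd; pos0(id92) recv 30: drop
After round 1: 3 messages still in flight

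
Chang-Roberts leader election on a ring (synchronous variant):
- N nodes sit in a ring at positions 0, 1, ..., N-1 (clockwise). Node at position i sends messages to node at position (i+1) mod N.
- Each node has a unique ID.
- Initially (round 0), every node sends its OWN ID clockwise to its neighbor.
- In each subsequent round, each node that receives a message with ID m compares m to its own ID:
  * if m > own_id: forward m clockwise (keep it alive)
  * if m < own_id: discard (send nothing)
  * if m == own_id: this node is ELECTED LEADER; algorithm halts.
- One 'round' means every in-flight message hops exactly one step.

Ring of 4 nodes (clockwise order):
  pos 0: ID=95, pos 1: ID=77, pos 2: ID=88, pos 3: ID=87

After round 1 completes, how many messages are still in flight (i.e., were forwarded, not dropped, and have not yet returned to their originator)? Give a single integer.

Round 1: pos1(id77) recv 95: fwd; pos2(id88) recv 77: drop; pos3(id87) recv 88: fwd; pos0(id95) recv 87: drop
After round 1: 2 messages still in flight

Answer: 2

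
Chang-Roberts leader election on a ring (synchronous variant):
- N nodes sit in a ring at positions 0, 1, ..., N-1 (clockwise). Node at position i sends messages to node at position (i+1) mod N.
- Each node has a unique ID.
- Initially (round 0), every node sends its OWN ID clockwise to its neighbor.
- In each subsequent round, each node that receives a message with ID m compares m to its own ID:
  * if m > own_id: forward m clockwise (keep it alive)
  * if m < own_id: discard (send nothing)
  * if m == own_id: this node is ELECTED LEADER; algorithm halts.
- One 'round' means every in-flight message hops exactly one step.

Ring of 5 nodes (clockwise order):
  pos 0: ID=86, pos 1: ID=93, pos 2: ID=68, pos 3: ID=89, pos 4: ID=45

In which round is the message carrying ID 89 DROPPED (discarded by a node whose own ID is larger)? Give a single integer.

Answer: 3

Derivation:
Round 1: pos1(id93) recv 86: drop; pos2(id68) recv 93: fwd; pos3(id89) recv 68: drop; pos4(id45) recv 89: fwd; pos0(id86) recv 45: drop
Round 2: pos3(id89) recv 93: fwd; pos0(id86) recv 89: fwd
Round 3: pos4(id45) recv 93: fwd; pos1(id93) recv 89: drop
Round 4: pos0(id86) recv 93: fwd
Round 5: pos1(id93) recv 93: ELECTED
Message ID 89 originates at pos 3; dropped at pos 1 in round 3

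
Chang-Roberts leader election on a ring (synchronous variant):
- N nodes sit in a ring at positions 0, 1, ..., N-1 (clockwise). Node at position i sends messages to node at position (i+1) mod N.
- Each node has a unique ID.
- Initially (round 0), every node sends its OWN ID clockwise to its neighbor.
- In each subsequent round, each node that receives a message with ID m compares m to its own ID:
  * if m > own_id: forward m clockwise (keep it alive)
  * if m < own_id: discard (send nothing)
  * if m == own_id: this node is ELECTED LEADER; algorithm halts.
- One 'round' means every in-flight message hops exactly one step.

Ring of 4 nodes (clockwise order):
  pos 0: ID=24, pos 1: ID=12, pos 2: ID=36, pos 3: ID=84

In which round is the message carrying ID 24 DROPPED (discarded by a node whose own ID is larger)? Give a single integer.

Round 1: pos1(id12) recv 24: fwd; pos2(id36) recv 12: drop; pos3(id84) recv 36: drop; pos0(id24) recv 84: fwd
Round 2: pos2(id36) recv 24: drop; pos1(id12) recv 84: fwd
Round 3: pos2(id36) recv 84: fwd
Round 4: pos3(id84) recv 84: ELECTED
Message ID 24 originates at pos 0; dropped at pos 2 in round 2

Answer: 2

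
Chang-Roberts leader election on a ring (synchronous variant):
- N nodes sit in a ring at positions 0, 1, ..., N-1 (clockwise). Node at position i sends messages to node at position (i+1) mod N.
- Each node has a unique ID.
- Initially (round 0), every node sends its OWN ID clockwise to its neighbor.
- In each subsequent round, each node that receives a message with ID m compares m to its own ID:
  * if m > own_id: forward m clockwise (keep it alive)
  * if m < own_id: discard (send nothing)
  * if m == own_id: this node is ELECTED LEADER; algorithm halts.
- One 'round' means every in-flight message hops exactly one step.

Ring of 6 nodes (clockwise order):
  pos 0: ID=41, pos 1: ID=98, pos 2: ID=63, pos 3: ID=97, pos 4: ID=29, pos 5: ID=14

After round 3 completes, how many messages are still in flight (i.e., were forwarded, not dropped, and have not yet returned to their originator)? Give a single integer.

Answer: 2

Derivation:
Round 1: pos1(id98) recv 41: drop; pos2(id63) recv 98: fwd; pos3(id97) recv 63: drop; pos4(id29) recv 97: fwd; pos5(id14) recv 29: fwd; pos0(id41) recv 14: drop
Round 2: pos3(id97) recv 98: fwd; pos5(id14) recv 97: fwd; pos0(id41) recv 29: drop
Round 3: pos4(id29) recv 98: fwd; pos0(id41) recv 97: fwd
After round 3: 2 messages still in flight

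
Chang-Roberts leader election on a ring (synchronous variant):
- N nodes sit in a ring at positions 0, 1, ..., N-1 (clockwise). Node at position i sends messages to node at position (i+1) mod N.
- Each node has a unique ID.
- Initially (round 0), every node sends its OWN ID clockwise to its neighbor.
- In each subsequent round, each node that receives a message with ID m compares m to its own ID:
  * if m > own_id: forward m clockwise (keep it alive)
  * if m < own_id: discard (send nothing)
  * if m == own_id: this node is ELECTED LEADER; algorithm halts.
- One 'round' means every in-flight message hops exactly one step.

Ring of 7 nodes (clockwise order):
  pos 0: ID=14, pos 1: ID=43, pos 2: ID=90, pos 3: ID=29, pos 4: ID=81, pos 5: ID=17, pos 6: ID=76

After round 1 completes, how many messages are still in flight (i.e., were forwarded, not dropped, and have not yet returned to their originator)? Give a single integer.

Round 1: pos1(id43) recv 14: drop; pos2(id90) recv 43: drop; pos3(id29) recv 90: fwd; pos4(id81) recv 29: drop; pos5(id17) recv 81: fwd; pos6(id76) recv 17: drop; pos0(id14) recv 76: fwd
After round 1: 3 messages still in flight

Answer: 3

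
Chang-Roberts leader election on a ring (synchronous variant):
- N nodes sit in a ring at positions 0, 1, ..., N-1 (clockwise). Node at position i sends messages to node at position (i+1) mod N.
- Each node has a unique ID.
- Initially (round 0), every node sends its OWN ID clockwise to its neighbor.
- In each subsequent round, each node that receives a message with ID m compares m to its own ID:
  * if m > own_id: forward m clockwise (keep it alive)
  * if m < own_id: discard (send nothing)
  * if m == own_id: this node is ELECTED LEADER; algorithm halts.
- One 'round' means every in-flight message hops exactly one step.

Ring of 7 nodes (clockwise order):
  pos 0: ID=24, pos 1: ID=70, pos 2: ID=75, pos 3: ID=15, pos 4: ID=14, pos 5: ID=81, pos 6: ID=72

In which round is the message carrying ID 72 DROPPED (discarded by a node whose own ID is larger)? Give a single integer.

Round 1: pos1(id70) recv 24: drop; pos2(id75) recv 70: drop; pos3(id15) recv 75: fwd; pos4(id14) recv 15: fwd; pos5(id81) recv 14: drop; pos6(id72) recv 81: fwd; pos0(id24) recv 72: fwd
Round 2: pos4(id14) recv 75: fwd; pos5(id81) recv 15: drop; pos0(id24) recv 81: fwd; pos1(id70) recv 72: fwd
Round 3: pos5(id81) recv 75: drop; pos1(id70) recv 81: fwd; pos2(id75) recv 72: drop
Round 4: pos2(id75) recv 81: fwd
Round 5: pos3(id15) recv 81: fwd
Round 6: pos4(id14) recv 81: fwd
Round 7: pos5(id81) recv 81: ELECTED
Message ID 72 originates at pos 6; dropped at pos 2 in round 3

Answer: 3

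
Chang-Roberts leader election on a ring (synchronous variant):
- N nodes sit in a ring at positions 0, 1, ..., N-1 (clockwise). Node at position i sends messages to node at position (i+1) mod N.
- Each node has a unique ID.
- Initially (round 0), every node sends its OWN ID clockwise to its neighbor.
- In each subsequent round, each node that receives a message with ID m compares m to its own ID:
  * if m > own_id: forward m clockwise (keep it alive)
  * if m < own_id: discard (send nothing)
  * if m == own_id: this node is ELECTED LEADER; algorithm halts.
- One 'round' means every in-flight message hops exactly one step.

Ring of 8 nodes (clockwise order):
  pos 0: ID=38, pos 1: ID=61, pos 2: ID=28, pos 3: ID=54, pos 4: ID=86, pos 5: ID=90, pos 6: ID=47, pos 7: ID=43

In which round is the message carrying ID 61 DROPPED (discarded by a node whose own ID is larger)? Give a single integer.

Round 1: pos1(id61) recv 38: drop; pos2(id28) recv 61: fwd; pos3(id54) recv 28: drop; pos4(id86) recv 54: drop; pos5(id90) recv 86: drop; pos6(id47) recv 90: fwd; pos7(id43) recv 47: fwd; pos0(id38) recv 43: fwd
Round 2: pos3(id54) recv 61: fwd; pos7(id43) recv 90: fwd; pos0(id38) recv 47: fwd; pos1(id61) recv 43: drop
Round 3: pos4(id86) recv 61: drop; pos0(id38) recv 90: fwd; pos1(id61) recv 47: drop
Round 4: pos1(id61) recv 90: fwd
Round 5: pos2(id28) recv 90: fwd
Round 6: pos3(id54) recv 90: fwd
Round 7: pos4(id86) recv 90: fwd
Round 8: pos5(id90) recv 90: ELECTED
Message ID 61 originates at pos 1; dropped at pos 4 in round 3

Answer: 3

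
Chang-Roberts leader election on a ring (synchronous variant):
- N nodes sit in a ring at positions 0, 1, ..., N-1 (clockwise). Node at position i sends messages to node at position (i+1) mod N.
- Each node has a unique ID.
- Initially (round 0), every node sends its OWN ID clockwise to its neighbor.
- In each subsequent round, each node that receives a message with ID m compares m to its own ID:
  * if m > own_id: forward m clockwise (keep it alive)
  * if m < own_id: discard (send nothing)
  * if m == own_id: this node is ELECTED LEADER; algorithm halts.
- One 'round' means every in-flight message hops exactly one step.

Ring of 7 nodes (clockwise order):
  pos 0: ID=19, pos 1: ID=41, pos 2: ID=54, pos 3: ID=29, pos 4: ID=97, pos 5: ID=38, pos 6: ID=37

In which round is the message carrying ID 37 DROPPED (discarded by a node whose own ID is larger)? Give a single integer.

Answer: 2

Derivation:
Round 1: pos1(id41) recv 19: drop; pos2(id54) recv 41: drop; pos3(id29) recv 54: fwd; pos4(id97) recv 29: drop; pos5(id38) recv 97: fwd; pos6(id37) recv 38: fwd; pos0(id19) recv 37: fwd
Round 2: pos4(id97) recv 54: drop; pos6(id37) recv 97: fwd; pos0(id19) recv 38: fwd; pos1(id41) recv 37: drop
Round 3: pos0(id19) recv 97: fwd; pos1(id41) recv 38: drop
Round 4: pos1(id41) recv 97: fwd
Round 5: pos2(id54) recv 97: fwd
Round 6: pos3(id29) recv 97: fwd
Round 7: pos4(id97) recv 97: ELECTED
Message ID 37 originates at pos 6; dropped at pos 1 in round 2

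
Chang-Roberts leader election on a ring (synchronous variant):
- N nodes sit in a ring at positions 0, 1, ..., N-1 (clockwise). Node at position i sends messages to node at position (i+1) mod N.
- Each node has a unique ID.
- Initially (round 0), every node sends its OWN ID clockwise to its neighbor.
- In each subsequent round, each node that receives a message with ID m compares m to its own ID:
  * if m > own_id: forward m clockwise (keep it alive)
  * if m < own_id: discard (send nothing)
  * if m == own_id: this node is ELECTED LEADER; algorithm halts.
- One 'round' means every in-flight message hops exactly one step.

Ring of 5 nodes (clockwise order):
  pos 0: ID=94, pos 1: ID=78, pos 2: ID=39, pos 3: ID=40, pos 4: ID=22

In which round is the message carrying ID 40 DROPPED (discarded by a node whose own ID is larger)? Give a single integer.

Round 1: pos1(id78) recv 94: fwd; pos2(id39) recv 78: fwd; pos3(id40) recv 39: drop; pos4(id22) recv 40: fwd; pos0(id94) recv 22: drop
Round 2: pos2(id39) recv 94: fwd; pos3(id40) recv 78: fwd; pos0(id94) recv 40: drop
Round 3: pos3(id40) recv 94: fwd; pos4(id22) recv 78: fwd
Round 4: pos4(id22) recv 94: fwd; pos0(id94) recv 78: drop
Round 5: pos0(id94) recv 94: ELECTED
Message ID 40 originates at pos 3; dropped at pos 0 in round 2

Answer: 2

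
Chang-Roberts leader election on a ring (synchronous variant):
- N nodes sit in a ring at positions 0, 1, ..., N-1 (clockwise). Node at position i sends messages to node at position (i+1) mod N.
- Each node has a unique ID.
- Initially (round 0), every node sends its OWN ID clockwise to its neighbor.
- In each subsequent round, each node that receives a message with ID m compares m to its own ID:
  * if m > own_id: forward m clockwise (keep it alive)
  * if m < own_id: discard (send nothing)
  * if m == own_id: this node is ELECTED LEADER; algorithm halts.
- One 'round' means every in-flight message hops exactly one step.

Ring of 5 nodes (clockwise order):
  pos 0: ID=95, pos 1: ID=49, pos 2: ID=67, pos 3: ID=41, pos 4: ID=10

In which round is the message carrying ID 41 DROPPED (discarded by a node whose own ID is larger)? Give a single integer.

Answer: 2

Derivation:
Round 1: pos1(id49) recv 95: fwd; pos2(id67) recv 49: drop; pos3(id41) recv 67: fwd; pos4(id10) recv 41: fwd; pos0(id95) recv 10: drop
Round 2: pos2(id67) recv 95: fwd; pos4(id10) recv 67: fwd; pos0(id95) recv 41: drop
Round 3: pos3(id41) recv 95: fwd; pos0(id95) recv 67: drop
Round 4: pos4(id10) recv 95: fwd
Round 5: pos0(id95) recv 95: ELECTED
Message ID 41 originates at pos 3; dropped at pos 0 in round 2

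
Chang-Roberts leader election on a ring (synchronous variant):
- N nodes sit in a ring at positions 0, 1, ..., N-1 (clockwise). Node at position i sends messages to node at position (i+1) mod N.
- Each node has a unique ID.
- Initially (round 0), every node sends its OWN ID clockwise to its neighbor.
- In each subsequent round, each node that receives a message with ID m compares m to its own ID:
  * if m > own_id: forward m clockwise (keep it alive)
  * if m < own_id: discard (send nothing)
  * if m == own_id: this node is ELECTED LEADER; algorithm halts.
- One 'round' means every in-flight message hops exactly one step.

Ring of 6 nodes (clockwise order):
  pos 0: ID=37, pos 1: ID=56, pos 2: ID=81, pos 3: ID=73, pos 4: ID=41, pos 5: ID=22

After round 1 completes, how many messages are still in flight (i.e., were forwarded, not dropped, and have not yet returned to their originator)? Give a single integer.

Round 1: pos1(id56) recv 37: drop; pos2(id81) recv 56: drop; pos3(id73) recv 81: fwd; pos4(id41) recv 73: fwd; pos5(id22) recv 41: fwd; pos0(id37) recv 22: drop
After round 1: 3 messages still in flight

Answer: 3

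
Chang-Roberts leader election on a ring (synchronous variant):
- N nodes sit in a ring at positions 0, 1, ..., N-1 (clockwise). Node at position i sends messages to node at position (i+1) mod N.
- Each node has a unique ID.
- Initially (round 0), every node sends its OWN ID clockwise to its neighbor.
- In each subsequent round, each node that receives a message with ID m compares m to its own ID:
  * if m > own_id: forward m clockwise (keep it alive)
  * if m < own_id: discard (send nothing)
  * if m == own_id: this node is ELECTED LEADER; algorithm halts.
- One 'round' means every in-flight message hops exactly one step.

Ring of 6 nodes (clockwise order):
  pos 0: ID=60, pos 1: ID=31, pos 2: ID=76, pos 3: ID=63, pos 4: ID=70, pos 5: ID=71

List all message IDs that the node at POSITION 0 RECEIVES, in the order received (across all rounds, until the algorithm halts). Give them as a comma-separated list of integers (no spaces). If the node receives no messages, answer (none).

Round 1: pos1(id31) recv 60: fwd; pos2(id76) recv 31: drop; pos3(id63) recv 76: fwd; pos4(id70) recv 63: drop; pos5(id71) recv 70: drop; pos0(id60) recv 71: fwd
Round 2: pos2(id76) recv 60: drop; pos4(id70) recv 76: fwd; pos1(id31) recv 71: fwd
Round 3: pos5(id71) recv 76: fwd; pos2(id76) recv 71: drop
Round 4: pos0(id60) recv 76: fwd
Round 5: pos1(id31) recv 76: fwd
Round 6: pos2(id76) recv 76: ELECTED

Answer: 71,76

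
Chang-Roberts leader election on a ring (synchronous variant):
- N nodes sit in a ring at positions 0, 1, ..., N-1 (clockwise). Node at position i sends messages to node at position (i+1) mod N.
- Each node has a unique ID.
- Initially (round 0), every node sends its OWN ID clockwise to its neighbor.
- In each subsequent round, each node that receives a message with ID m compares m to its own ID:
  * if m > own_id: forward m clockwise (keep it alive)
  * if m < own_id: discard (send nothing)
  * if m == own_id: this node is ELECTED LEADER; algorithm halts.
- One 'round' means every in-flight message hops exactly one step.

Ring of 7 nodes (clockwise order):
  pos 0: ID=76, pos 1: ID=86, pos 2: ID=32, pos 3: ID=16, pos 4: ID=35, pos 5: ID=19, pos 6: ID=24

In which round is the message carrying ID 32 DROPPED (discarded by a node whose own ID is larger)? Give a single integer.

Answer: 2

Derivation:
Round 1: pos1(id86) recv 76: drop; pos2(id32) recv 86: fwd; pos3(id16) recv 32: fwd; pos4(id35) recv 16: drop; pos5(id19) recv 35: fwd; pos6(id24) recv 19: drop; pos0(id76) recv 24: drop
Round 2: pos3(id16) recv 86: fwd; pos4(id35) recv 32: drop; pos6(id24) recv 35: fwd
Round 3: pos4(id35) recv 86: fwd; pos0(id76) recv 35: drop
Round 4: pos5(id19) recv 86: fwd
Round 5: pos6(id24) recv 86: fwd
Round 6: pos0(id76) recv 86: fwd
Round 7: pos1(id86) recv 86: ELECTED
Message ID 32 originates at pos 2; dropped at pos 4 in round 2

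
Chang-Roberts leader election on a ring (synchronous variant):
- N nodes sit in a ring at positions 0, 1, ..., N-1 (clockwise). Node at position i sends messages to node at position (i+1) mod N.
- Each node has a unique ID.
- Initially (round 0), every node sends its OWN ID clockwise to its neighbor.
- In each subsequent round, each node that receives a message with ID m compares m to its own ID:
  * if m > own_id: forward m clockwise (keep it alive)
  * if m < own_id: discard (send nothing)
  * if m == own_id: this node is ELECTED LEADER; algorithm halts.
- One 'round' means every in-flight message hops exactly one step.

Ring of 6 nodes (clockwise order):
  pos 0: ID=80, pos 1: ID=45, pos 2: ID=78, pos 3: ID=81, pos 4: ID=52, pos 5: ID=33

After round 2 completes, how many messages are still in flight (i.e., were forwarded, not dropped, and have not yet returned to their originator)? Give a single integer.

Round 1: pos1(id45) recv 80: fwd; pos2(id78) recv 45: drop; pos3(id81) recv 78: drop; pos4(id52) recv 81: fwd; pos5(id33) recv 52: fwd; pos0(id80) recv 33: drop
Round 2: pos2(id78) recv 80: fwd; pos5(id33) recv 81: fwd; pos0(id80) recv 52: drop
After round 2: 2 messages still in flight

Answer: 2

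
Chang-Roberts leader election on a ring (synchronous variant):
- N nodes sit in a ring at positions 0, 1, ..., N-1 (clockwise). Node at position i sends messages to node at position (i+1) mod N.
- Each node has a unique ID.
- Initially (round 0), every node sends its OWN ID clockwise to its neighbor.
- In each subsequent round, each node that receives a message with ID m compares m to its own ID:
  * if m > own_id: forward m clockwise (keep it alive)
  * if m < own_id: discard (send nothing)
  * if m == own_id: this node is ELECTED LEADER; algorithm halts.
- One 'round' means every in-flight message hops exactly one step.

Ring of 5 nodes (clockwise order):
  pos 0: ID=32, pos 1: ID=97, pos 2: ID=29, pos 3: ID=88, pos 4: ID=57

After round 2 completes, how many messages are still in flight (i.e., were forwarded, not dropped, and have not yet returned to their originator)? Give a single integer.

Round 1: pos1(id97) recv 32: drop; pos2(id29) recv 97: fwd; pos3(id88) recv 29: drop; pos4(id57) recv 88: fwd; pos0(id32) recv 57: fwd
Round 2: pos3(id88) recv 97: fwd; pos0(id32) recv 88: fwd; pos1(id97) recv 57: drop
After round 2: 2 messages still in flight

Answer: 2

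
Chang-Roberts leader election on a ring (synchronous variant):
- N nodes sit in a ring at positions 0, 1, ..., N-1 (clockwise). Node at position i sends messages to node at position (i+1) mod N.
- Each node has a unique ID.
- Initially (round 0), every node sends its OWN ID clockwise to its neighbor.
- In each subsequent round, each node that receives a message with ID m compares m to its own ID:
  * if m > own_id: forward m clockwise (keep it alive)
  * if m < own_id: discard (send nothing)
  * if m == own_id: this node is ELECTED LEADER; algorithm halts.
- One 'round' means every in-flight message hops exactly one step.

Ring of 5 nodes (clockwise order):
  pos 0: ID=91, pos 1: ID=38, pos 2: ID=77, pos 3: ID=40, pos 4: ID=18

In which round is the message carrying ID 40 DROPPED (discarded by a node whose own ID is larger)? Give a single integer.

Round 1: pos1(id38) recv 91: fwd; pos2(id77) recv 38: drop; pos3(id40) recv 77: fwd; pos4(id18) recv 40: fwd; pos0(id91) recv 18: drop
Round 2: pos2(id77) recv 91: fwd; pos4(id18) recv 77: fwd; pos0(id91) recv 40: drop
Round 3: pos3(id40) recv 91: fwd; pos0(id91) recv 77: drop
Round 4: pos4(id18) recv 91: fwd
Round 5: pos0(id91) recv 91: ELECTED
Message ID 40 originates at pos 3; dropped at pos 0 in round 2

Answer: 2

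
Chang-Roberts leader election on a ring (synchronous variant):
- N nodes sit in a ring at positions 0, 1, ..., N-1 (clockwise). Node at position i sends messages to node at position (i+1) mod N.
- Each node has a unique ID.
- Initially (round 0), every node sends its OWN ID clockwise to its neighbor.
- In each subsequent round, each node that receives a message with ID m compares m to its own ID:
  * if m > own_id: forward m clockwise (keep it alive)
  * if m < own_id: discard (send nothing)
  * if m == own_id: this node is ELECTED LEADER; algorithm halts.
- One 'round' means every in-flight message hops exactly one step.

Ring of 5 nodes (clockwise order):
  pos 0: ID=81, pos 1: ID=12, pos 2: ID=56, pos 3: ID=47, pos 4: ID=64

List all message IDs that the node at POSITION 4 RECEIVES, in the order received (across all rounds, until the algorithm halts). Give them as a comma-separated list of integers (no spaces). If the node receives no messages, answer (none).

Round 1: pos1(id12) recv 81: fwd; pos2(id56) recv 12: drop; pos3(id47) recv 56: fwd; pos4(id64) recv 47: drop; pos0(id81) recv 64: drop
Round 2: pos2(id56) recv 81: fwd; pos4(id64) recv 56: drop
Round 3: pos3(id47) recv 81: fwd
Round 4: pos4(id64) recv 81: fwd
Round 5: pos0(id81) recv 81: ELECTED

Answer: 47,56,81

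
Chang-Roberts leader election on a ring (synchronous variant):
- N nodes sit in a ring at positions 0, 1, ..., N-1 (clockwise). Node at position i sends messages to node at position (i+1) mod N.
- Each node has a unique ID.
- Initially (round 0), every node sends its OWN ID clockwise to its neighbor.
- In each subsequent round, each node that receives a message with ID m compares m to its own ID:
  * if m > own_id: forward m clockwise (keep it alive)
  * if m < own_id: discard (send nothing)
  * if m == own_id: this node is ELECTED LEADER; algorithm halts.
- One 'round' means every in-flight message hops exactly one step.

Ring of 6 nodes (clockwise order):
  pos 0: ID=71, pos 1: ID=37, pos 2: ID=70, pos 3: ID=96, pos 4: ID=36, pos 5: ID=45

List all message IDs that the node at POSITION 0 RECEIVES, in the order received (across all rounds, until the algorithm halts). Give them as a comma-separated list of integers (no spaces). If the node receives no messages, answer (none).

Answer: 45,96

Derivation:
Round 1: pos1(id37) recv 71: fwd; pos2(id70) recv 37: drop; pos3(id96) recv 70: drop; pos4(id36) recv 96: fwd; pos5(id45) recv 36: drop; pos0(id71) recv 45: drop
Round 2: pos2(id70) recv 71: fwd; pos5(id45) recv 96: fwd
Round 3: pos3(id96) recv 71: drop; pos0(id71) recv 96: fwd
Round 4: pos1(id37) recv 96: fwd
Round 5: pos2(id70) recv 96: fwd
Round 6: pos3(id96) recv 96: ELECTED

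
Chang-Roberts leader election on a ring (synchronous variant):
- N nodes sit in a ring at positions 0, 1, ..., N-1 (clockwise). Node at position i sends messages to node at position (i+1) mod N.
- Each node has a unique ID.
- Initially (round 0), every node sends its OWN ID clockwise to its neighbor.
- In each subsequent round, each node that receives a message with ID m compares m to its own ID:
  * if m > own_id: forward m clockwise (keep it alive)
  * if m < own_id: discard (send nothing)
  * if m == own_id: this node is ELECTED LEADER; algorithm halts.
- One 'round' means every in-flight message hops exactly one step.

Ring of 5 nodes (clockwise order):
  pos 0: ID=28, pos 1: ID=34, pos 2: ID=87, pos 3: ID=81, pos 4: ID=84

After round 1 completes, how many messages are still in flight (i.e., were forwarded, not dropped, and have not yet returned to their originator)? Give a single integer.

Round 1: pos1(id34) recv 28: drop; pos2(id87) recv 34: drop; pos3(id81) recv 87: fwd; pos4(id84) recv 81: drop; pos0(id28) recv 84: fwd
After round 1: 2 messages still in flight

Answer: 2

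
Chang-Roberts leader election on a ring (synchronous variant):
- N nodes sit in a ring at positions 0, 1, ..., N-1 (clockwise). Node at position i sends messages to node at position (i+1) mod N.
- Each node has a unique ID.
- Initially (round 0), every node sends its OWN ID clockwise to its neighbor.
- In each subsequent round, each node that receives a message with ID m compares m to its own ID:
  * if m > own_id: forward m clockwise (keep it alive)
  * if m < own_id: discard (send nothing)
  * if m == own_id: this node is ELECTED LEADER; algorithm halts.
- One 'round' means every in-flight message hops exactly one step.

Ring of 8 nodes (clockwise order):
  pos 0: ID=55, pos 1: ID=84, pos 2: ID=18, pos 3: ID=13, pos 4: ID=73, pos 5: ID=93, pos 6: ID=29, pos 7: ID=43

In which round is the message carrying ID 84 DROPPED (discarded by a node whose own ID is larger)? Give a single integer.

Answer: 4

Derivation:
Round 1: pos1(id84) recv 55: drop; pos2(id18) recv 84: fwd; pos3(id13) recv 18: fwd; pos4(id73) recv 13: drop; pos5(id93) recv 73: drop; pos6(id29) recv 93: fwd; pos7(id43) recv 29: drop; pos0(id55) recv 43: drop
Round 2: pos3(id13) recv 84: fwd; pos4(id73) recv 18: drop; pos7(id43) recv 93: fwd
Round 3: pos4(id73) recv 84: fwd; pos0(id55) recv 93: fwd
Round 4: pos5(id93) recv 84: drop; pos1(id84) recv 93: fwd
Round 5: pos2(id18) recv 93: fwd
Round 6: pos3(id13) recv 93: fwd
Round 7: pos4(id73) recv 93: fwd
Round 8: pos5(id93) recv 93: ELECTED
Message ID 84 originates at pos 1; dropped at pos 5 in round 4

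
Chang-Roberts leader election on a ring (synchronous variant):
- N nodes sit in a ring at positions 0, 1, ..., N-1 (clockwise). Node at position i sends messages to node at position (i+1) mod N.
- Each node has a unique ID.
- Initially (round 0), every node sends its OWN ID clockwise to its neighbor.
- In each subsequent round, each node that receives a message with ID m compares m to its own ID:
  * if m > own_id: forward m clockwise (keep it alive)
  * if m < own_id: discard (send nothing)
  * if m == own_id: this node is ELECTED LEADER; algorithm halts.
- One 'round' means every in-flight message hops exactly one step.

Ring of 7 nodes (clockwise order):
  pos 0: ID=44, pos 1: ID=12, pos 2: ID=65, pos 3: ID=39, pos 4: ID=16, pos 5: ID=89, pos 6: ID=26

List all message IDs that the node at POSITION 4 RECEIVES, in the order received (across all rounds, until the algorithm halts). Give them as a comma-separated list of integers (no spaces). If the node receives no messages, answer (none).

Answer: 39,65,89

Derivation:
Round 1: pos1(id12) recv 44: fwd; pos2(id65) recv 12: drop; pos3(id39) recv 65: fwd; pos4(id16) recv 39: fwd; pos5(id89) recv 16: drop; pos6(id26) recv 89: fwd; pos0(id44) recv 26: drop
Round 2: pos2(id65) recv 44: drop; pos4(id16) recv 65: fwd; pos5(id89) recv 39: drop; pos0(id44) recv 89: fwd
Round 3: pos5(id89) recv 65: drop; pos1(id12) recv 89: fwd
Round 4: pos2(id65) recv 89: fwd
Round 5: pos3(id39) recv 89: fwd
Round 6: pos4(id16) recv 89: fwd
Round 7: pos5(id89) recv 89: ELECTED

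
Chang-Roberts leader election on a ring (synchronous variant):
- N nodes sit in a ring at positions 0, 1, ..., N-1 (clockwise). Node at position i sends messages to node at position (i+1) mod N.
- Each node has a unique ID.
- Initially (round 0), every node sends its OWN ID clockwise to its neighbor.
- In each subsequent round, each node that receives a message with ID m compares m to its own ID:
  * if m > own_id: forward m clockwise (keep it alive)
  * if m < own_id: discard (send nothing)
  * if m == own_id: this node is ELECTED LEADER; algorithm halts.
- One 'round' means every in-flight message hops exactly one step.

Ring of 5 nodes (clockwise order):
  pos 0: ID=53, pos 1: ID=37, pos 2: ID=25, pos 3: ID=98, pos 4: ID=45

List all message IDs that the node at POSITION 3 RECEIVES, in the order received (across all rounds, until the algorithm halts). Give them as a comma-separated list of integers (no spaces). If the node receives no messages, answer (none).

Answer: 25,37,53,98

Derivation:
Round 1: pos1(id37) recv 53: fwd; pos2(id25) recv 37: fwd; pos3(id98) recv 25: drop; pos4(id45) recv 98: fwd; pos0(id53) recv 45: drop
Round 2: pos2(id25) recv 53: fwd; pos3(id98) recv 37: drop; pos0(id53) recv 98: fwd
Round 3: pos3(id98) recv 53: drop; pos1(id37) recv 98: fwd
Round 4: pos2(id25) recv 98: fwd
Round 5: pos3(id98) recv 98: ELECTED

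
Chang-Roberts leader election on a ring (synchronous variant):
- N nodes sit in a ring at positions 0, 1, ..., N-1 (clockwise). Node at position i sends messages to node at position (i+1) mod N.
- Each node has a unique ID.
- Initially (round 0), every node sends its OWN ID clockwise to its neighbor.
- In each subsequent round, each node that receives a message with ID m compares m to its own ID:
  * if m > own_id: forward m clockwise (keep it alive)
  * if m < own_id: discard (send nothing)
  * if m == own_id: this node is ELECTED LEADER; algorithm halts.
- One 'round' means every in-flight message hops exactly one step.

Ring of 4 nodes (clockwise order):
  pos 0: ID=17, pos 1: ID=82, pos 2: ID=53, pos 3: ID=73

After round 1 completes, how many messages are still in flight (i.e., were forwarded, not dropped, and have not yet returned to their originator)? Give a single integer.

Round 1: pos1(id82) recv 17: drop; pos2(id53) recv 82: fwd; pos3(id73) recv 53: drop; pos0(id17) recv 73: fwd
After round 1: 2 messages still in flight

Answer: 2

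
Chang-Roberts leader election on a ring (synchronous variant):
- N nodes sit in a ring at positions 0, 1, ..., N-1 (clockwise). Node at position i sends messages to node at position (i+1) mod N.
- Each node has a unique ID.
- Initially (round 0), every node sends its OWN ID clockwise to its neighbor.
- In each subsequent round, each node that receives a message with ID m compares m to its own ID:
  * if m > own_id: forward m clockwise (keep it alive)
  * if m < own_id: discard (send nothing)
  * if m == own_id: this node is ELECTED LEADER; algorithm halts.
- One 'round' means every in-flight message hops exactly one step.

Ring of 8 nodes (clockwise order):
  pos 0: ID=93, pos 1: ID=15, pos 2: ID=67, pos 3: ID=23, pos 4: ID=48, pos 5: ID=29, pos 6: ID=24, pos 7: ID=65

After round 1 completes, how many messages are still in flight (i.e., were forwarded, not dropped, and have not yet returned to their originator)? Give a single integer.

Answer: 4

Derivation:
Round 1: pos1(id15) recv 93: fwd; pos2(id67) recv 15: drop; pos3(id23) recv 67: fwd; pos4(id48) recv 23: drop; pos5(id29) recv 48: fwd; pos6(id24) recv 29: fwd; pos7(id65) recv 24: drop; pos0(id93) recv 65: drop
After round 1: 4 messages still in flight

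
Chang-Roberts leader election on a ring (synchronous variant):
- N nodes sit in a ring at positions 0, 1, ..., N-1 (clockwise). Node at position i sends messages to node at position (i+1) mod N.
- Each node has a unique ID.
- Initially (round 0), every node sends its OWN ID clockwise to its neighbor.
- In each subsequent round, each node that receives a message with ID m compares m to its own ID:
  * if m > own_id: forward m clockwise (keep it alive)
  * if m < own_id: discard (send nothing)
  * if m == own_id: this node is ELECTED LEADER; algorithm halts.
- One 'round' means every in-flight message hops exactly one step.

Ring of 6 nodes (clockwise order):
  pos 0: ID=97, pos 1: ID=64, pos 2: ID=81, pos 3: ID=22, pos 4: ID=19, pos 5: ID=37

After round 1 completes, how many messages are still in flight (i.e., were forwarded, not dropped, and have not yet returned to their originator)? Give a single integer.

Answer: 3

Derivation:
Round 1: pos1(id64) recv 97: fwd; pos2(id81) recv 64: drop; pos3(id22) recv 81: fwd; pos4(id19) recv 22: fwd; pos5(id37) recv 19: drop; pos0(id97) recv 37: drop
After round 1: 3 messages still in flight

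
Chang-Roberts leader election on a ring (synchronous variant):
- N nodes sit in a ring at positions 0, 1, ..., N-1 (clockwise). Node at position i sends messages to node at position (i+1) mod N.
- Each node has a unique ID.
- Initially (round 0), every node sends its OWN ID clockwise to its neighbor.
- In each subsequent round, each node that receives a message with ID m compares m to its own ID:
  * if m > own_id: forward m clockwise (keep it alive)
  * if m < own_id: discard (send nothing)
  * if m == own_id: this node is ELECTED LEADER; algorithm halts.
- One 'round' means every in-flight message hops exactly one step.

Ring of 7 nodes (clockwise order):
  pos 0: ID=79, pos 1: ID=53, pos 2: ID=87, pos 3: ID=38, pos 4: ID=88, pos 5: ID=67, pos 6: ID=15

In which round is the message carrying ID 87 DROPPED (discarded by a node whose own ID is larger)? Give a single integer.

Answer: 2

Derivation:
Round 1: pos1(id53) recv 79: fwd; pos2(id87) recv 53: drop; pos3(id38) recv 87: fwd; pos4(id88) recv 38: drop; pos5(id67) recv 88: fwd; pos6(id15) recv 67: fwd; pos0(id79) recv 15: drop
Round 2: pos2(id87) recv 79: drop; pos4(id88) recv 87: drop; pos6(id15) recv 88: fwd; pos0(id79) recv 67: drop
Round 3: pos0(id79) recv 88: fwd
Round 4: pos1(id53) recv 88: fwd
Round 5: pos2(id87) recv 88: fwd
Round 6: pos3(id38) recv 88: fwd
Round 7: pos4(id88) recv 88: ELECTED
Message ID 87 originates at pos 2; dropped at pos 4 in round 2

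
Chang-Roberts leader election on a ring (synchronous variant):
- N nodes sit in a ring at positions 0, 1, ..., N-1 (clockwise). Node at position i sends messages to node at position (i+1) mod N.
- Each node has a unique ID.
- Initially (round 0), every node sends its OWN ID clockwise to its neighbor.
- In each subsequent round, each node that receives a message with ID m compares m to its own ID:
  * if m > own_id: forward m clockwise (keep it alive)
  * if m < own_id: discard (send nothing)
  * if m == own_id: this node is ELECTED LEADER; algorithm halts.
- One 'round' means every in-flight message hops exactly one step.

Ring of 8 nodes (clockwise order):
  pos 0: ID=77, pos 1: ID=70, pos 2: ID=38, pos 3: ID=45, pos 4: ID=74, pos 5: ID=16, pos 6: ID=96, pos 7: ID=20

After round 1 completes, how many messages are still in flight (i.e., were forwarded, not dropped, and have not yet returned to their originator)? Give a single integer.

Answer: 4

Derivation:
Round 1: pos1(id70) recv 77: fwd; pos2(id38) recv 70: fwd; pos3(id45) recv 38: drop; pos4(id74) recv 45: drop; pos5(id16) recv 74: fwd; pos6(id96) recv 16: drop; pos7(id20) recv 96: fwd; pos0(id77) recv 20: drop
After round 1: 4 messages still in flight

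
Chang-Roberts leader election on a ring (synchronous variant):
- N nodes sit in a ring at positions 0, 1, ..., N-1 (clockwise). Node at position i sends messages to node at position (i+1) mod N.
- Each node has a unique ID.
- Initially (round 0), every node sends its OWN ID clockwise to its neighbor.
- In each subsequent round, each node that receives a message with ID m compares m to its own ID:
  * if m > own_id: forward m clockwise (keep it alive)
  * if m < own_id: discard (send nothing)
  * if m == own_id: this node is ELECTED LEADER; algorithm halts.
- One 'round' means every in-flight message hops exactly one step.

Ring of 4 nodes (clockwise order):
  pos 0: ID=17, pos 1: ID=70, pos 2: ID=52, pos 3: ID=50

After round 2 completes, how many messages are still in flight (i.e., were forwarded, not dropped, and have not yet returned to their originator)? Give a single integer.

Answer: 2

Derivation:
Round 1: pos1(id70) recv 17: drop; pos2(id52) recv 70: fwd; pos3(id50) recv 52: fwd; pos0(id17) recv 50: fwd
Round 2: pos3(id50) recv 70: fwd; pos0(id17) recv 52: fwd; pos1(id70) recv 50: drop
After round 2: 2 messages still in flight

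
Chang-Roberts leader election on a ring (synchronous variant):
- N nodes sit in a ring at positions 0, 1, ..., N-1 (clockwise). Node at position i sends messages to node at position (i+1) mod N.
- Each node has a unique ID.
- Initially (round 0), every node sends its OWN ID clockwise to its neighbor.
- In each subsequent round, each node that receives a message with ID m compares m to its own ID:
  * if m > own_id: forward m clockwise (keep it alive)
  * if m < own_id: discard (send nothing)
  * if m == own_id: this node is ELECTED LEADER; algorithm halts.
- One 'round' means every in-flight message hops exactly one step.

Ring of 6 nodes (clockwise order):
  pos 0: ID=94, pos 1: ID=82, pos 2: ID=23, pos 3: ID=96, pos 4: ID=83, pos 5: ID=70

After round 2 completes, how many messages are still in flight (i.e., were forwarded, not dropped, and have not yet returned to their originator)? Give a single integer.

Round 1: pos1(id82) recv 94: fwd; pos2(id23) recv 82: fwd; pos3(id96) recv 23: drop; pos4(id83) recv 96: fwd; pos5(id70) recv 83: fwd; pos0(id94) recv 70: drop
Round 2: pos2(id23) recv 94: fwd; pos3(id96) recv 82: drop; pos5(id70) recv 96: fwd; pos0(id94) recv 83: drop
After round 2: 2 messages still in flight

Answer: 2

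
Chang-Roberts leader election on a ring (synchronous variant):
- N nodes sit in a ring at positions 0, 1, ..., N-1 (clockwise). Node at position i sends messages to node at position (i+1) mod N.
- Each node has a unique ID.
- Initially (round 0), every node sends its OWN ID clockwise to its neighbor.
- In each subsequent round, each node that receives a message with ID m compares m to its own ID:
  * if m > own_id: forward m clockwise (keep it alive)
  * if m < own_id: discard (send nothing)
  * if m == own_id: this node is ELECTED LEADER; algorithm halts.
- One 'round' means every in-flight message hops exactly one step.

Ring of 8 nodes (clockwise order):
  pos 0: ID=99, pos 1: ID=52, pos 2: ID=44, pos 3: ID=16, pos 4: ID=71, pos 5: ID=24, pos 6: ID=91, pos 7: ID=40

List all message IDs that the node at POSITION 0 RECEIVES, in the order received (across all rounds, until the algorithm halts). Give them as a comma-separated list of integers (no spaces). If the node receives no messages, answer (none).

Round 1: pos1(id52) recv 99: fwd; pos2(id44) recv 52: fwd; pos3(id16) recv 44: fwd; pos4(id71) recv 16: drop; pos5(id24) recv 71: fwd; pos6(id91) recv 24: drop; pos7(id40) recv 91: fwd; pos0(id99) recv 40: drop
Round 2: pos2(id44) recv 99: fwd; pos3(id16) recv 52: fwd; pos4(id71) recv 44: drop; pos6(id91) recv 71: drop; pos0(id99) recv 91: drop
Round 3: pos3(id16) recv 99: fwd; pos4(id71) recv 52: drop
Round 4: pos4(id71) recv 99: fwd
Round 5: pos5(id24) recv 99: fwd
Round 6: pos6(id91) recv 99: fwd
Round 7: pos7(id40) recv 99: fwd
Round 8: pos0(id99) recv 99: ELECTED

Answer: 40,91,99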